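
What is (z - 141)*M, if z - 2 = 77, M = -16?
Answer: 992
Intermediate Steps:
z = 79 (z = 2 + 77 = 79)
(z - 141)*M = (79 - 141)*(-16) = -62*(-16) = 992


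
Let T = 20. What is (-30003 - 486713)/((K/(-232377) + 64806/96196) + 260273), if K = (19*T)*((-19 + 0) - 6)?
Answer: -5775267014301336/2909045197825189 ≈ -1.9853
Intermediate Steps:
K = -9500 (K = (19*20)*((-19 + 0) - 6) = 380*(-19 - 6) = 380*(-25) = -9500)
(-30003 - 486713)/((K/(-232377) + 64806/96196) + 260273) = (-30003 - 486713)/((-9500/(-232377) + 64806/96196) + 260273) = -516716/((-9500*(-1/232377) + 64806*(1/96196)) + 260273) = -516716/((9500/232377 + 32403/48098) + 260273) = -516716/(7986642931/11176868946 + 260273) = -516716/2909045197825189/11176868946 = -516716*11176868946/2909045197825189 = -5775267014301336/2909045197825189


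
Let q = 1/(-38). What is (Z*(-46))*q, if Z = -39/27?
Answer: -299/171 ≈ -1.7485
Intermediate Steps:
Z = -13/9 (Z = -39*1/27 = -13/9 ≈ -1.4444)
q = -1/38 ≈ -0.026316
(Z*(-46))*q = -13/9*(-46)*(-1/38) = (598/9)*(-1/38) = -299/171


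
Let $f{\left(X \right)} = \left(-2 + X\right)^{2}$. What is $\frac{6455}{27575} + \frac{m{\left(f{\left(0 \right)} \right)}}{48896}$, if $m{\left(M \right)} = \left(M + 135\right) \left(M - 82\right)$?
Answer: $\frac{1665553}{134830720} \approx 0.012353$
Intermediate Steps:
$m{\left(M \right)} = \left(-82 + M\right) \left(135 + M\right)$ ($m{\left(M \right)} = \left(135 + M\right) \left(-82 + M\right) = \left(-82 + M\right) \left(135 + M\right)$)
$\frac{6455}{27575} + \frac{m{\left(f{\left(0 \right)} \right)}}{48896} = \frac{6455}{27575} + \frac{-11070 + \left(\left(-2 + 0\right)^{2}\right)^{2} + 53 \left(-2 + 0\right)^{2}}{48896} = 6455 \cdot \frac{1}{27575} + \left(-11070 + \left(\left(-2\right)^{2}\right)^{2} + 53 \left(-2\right)^{2}\right) \frac{1}{48896} = \frac{1291}{5515} + \left(-11070 + 4^{2} + 53 \cdot 4\right) \frac{1}{48896} = \frac{1291}{5515} + \left(-11070 + 16 + 212\right) \frac{1}{48896} = \frac{1291}{5515} - \frac{5421}{24448} = \frac{1665553}{134830720}$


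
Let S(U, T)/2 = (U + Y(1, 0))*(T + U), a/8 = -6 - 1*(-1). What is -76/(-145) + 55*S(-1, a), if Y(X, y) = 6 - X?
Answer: -2615724/145 ≈ -18039.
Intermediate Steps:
a = -40 (a = 8*(-6 - 1*(-1)) = 8*(-6 + 1) = 8*(-5) = -40)
S(U, T) = 2*(5 + U)*(T + U) (S(U, T) = 2*((U + (6 - 1*1))*(T + U)) = 2*((U + (6 - 1))*(T + U)) = 2*((U + 5)*(T + U)) = 2*((5 + U)*(T + U)) = 2*(5 + U)*(T + U))
-76/(-145) + 55*S(-1, a) = -76/(-145) + 55*(2*(-1)**2 + 10*(-40) + 10*(-1) + 2*(-40)*(-1)) = -76*(-1/145) + 55*(2*1 - 400 - 10 + 80) = 76/145 + 55*(2 - 400 - 10 + 80) = 76/145 + 55*(-328) = 76/145 - 18040 = -2615724/145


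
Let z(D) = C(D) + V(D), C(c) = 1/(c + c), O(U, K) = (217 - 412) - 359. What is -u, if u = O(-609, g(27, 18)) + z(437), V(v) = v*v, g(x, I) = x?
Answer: -166422711/874 ≈ -1.9042e+5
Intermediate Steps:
O(U, K) = -554 (O(U, K) = -195 - 359 = -554)
V(v) = v**2
C(c) = 1/(2*c)
z(D) = D**2 + 1/(2*D) (z(D) = 1/(2*D) + D**2 = D**2 + 1/(2*D))
u = 166422711/874 (u = -554 + (1/2 + 437**3)/437 = -554 + (1/2 + 83453453)/437 = -554 + (1/437)*(166906907/2) = -554 + 166906907/874 = 166422711/874 ≈ 1.9042e+5)
-u = -1*166422711/874 = -166422711/874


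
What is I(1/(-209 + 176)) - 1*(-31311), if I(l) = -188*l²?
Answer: 34097491/1089 ≈ 31311.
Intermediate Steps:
I(1/(-209 + 176)) - 1*(-31311) = -188/(-209 + 176)² - 1*(-31311) = -188*(1/(-33))² + 31311 = -188*(-1/33)² + 31311 = -188*1/1089 + 31311 = -188/1089 + 31311 = 34097491/1089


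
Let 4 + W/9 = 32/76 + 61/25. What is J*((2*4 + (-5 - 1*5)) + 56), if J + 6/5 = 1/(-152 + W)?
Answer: -25098606/385345 ≈ -65.133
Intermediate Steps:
W = -4869/475 (W = -36 + 9*(32/76 + 61/25) = -36 + 9*(32*(1/76) + 61*(1/25)) = -36 + 9*(8/19 + 61/25) = -36 + 9*(1359/475) = -36 + 12231/475 = -4869/475 ≈ -10.251)
J = -464789/385345 (J = -6/5 + 1/(-152 - 4869/475) = -6/5 + 1/(-77069/475) = -6/5 - 475/77069 = -464789/385345 ≈ -1.2062)
J*((2*4 + (-5 - 1*5)) + 56) = -464789*((2*4 + (-5 - 1*5)) + 56)/385345 = -464789*((8 + (-5 - 5)) + 56)/385345 = -464789*((8 - 10) + 56)/385345 = -464789*(-2 + 56)/385345 = -464789/385345*54 = -25098606/385345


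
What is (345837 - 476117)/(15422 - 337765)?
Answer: 130280/322343 ≈ 0.40417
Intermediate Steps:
(345837 - 476117)/(15422 - 337765) = -130280/(-322343) = -130280*(-1/322343) = 130280/322343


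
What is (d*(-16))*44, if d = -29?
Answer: 20416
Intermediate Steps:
(d*(-16))*44 = -29*(-16)*44 = 464*44 = 20416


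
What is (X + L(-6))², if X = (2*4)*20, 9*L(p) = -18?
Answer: 24964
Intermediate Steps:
L(p) = -2 (L(p) = (⅑)*(-18) = -2)
X = 160 (X = 8*20 = 160)
(X + L(-6))² = (160 - 2)² = 158² = 24964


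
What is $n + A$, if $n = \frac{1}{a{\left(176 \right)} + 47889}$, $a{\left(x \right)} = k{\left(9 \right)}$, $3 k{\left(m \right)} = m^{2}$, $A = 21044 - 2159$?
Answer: $\frac{904893661}{47916} \approx 18885.0$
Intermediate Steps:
$A = 18885$
$k{\left(m \right)} = \frac{m^{2}}{3}$
$a{\left(x \right)} = 27$ ($a{\left(x \right)} = \frac{9^{2}}{3} = \frac{1}{3} \cdot 81 = 27$)
$n = \frac{1}{47916}$ ($n = \frac{1}{27 + 47889} = \frac{1}{47916} \approx 2.087 \cdot 10^{-5}$)
$n + A = \frac{1}{47916} + 18885 = \frac{904893661}{47916}$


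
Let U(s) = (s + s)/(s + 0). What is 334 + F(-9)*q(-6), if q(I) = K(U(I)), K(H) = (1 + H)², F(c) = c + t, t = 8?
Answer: 325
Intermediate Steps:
F(c) = 8 + c (F(c) = c + 8 = 8 + c)
U(s) = 2 (U(s) = (2*s)/s = 2)
q(I) = 9 (q(I) = (1 + 2)² = 3² = 9)
334 + F(-9)*q(-6) = 334 + (8 - 9)*9 = 334 - 1*9 = 334 - 9 = 325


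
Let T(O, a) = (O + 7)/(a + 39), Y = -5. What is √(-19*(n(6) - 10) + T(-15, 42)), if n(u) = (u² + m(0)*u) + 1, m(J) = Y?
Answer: √4609/9 ≈ 7.5433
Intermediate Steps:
m(J) = -5
T(O, a) = (7 + O)/(39 + a)
n(u) = 1 + u² - 5*u (n(u) = (u² - 5*u) + 1 = 1 + u² - 5*u)
√(-19*(n(6) - 10) + T(-15, 42)) = √(-19*((1 + 6² - 5*6) - 10) + (7 - 15)/(39 + 42)) = √(-19*((1 + 36 - 30) - 10) - 8/81) = √(-19*(7 - 10) + (1/81)*(-8)) = √(-19*(-3) - 8/81) = √(57 - 8/81) = √(4609/81) = √4609/9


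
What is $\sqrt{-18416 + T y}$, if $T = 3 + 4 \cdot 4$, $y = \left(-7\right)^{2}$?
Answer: $i \sqrt{17485} \approx 132.23 i$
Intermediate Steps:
$y = 49$
$T = 19$ ($T = 3 + 16 = 19$)
$\sqrt{-18416 + T y} = \sqrt{-18416 + 19 \cdot 49} = \sqrt{-18416 + 931} = \sqrt{-17485} = i \sqrt{17485}$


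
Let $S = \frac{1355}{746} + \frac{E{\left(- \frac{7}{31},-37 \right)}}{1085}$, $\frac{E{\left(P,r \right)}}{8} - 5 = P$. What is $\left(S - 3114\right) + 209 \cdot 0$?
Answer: $- \frac{78089126251}{25091710} \approx -3112.1$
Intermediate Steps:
$E{\left(P,r \right)} = 40 + 8 P$
$S = \frac{46458689}{25091710}$ ($S = \frac{1355}{746} + \frac{40 + 8 \left(- \frac{7}{31}\right)}{1085} = 1355 \cdot \frac{1}{746} + \left(40 + 8 \left(\left(-7\right) \frac{1}{31}\right)\right) \frac{1}{1085} = \frac{1355}{746} + \left(40 + 8 \left(- \frac{7}{31}\right)\right) \frac{1}{1085} = \frac{1355}{746} + \left(40 - \frac{56}{31}\right) \frac{1}{1085} = \frac{1355}{746} + \frac{1184}{31} \cdot \frac{1}{1085} = \frac{1355}{746} + \frac{1184}{33635} = \frac{46458689}{25091710} \approx 1.8516$)
$\left(S - 3114\right) + 209 \cdot 0 = \left(\frac{46458689}{25091710} - 3114\right) + 209 \cdot 0 = - \frac{78089126251}{25091710} + 0 = - \frac{78089126251}{25091710}$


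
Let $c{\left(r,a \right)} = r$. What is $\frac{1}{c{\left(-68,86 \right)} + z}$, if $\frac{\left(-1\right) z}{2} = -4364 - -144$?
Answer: $\frac{1}{8372} \approx 0.00011945$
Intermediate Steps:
$z = 8440$ ($z = - 2 \left(-4364 - -144\right) = - 2 \left(-4364 + 144\right) = \left(-2\right) \left(-4220\right) = 8440$)
$\frac{1}{c{\left(-68,86 \right)} + z} = \frac{1}{-68 + 8440} = \frac{1}{8372}$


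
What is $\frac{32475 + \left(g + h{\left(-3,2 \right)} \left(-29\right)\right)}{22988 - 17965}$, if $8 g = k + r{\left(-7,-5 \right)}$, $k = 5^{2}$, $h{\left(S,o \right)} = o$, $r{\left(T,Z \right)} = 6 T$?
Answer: $\frac{259319}{40184} \approx 6.4533$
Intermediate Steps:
$k = 25$
$g = - \frac{17}{8}$ ($g = \frac{25 + 6 \left(-7\right)}{8} = \frac{25 - 42}{8} = \frac{1}{8} \left(-17\right) = - \frac{17}{8} \approx -2.125$)
$\frac{32475 + \left(g + h{\left(-3,2 \right)} \left(-29\right)\right)}{22988 - 17965} = \frac{32475 + \left(- \frac{17}{8} + 2 \left(-29\right)\right)}{22988 - 17965} = \frac{32475 - \frac{481}{8}}{5023} = \left(32475 - \frac{481}{8}\right) \frac{1}{5023} = \frac{259319}{8} \cdot \frac{1}{5023} = \frac{259319}{40184}$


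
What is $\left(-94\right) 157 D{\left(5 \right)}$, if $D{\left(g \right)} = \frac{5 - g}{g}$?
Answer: $0$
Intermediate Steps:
$D{\left(g \right)} = \frac{5 - g}{g}$
$\left(-94\right) 157 D{\left(5 \right)} = \left(-94\right) 157 \frac{5 - 5}{5} = - 14758 \frac{5 - 5}{5} = - 14758 \cdot \frac{1}{5} \cdot 0 = \left(-14758\right) 0 = 0$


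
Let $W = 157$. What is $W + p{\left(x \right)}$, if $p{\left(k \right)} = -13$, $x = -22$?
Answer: $144$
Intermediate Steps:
$W + p{\left(x \right)} = 157 - 13 = 144$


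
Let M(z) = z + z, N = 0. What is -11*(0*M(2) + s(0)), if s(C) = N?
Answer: 0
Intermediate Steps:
s(C) = 0
M(z) = 2*z
-11*(0*M(2) + s(0)) = -11*(0*(2*2) + 0) = -11*(0*4 + 0) = -11*(0 + 0) = -11*0 = 0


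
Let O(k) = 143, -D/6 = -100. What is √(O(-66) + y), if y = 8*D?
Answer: √4943 ≈ 70.307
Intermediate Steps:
D = 600 (D = -6*(-100) = 600)
y = 4800 (y = 8*600 = 4800)
√(O(-66) + y) = √(143 + 4800) = √4943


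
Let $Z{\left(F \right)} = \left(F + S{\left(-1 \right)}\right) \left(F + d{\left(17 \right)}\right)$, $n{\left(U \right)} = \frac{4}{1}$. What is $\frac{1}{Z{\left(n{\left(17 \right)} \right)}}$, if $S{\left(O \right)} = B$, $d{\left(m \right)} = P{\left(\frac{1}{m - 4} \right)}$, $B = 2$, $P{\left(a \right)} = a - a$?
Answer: $\frac{1}{24} \approx 0.041667$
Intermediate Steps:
$P{\left(a \right)} = 0$
$n{\left(U \right)} = 4$ ($n{\left(U \right)} = 4 \cdot 1 = 4$)
$d{\left(m \right)} = 0$
$S{\left(O \right)} = 2$
$Z{\left(F \right)} = F \left(2 + F\right)$ ($Z{\left(F \right)} = \left(F + 2\right) \left(F + 0\right) = \left(2 + F\right) F = F \left(2 + F\right)$)
$\frac{1}{Z{\left(n{\left(17 \right)} \right)}} = \frac{1}{4 \left(2 + 4\right)} = \frac{1}{4 \cdot 6} = \frac{1}{24}$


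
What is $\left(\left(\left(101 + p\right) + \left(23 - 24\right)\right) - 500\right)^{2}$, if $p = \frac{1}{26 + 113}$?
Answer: $\frac{3091248801}{19321} \approx 1.5999 \cdot 10^{5}$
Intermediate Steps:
$p = \frac{1}{139} \approx 0.0071942$
$\left(\left(\left(101 + p\right) + \left(23 - 24\right)\right) - 500\right)^{2} = \left(\left(\left(101 + \frac{1}{139}\right) + \left(23 - 24\right)\right) - 500\right)^{2} = \left(\left(\frac{14040}{139} + \left(23 - 24\right)\right) - 500\right)^{2} = \left(\left(\frac{14040}{139} - 1\right) - 500\right)^{2} = \left(\frac{13901}{139} - 500\right)^{2} = \left(- \frac{55599}{139}\right)^{2} = \frac{3091248801}{19321}$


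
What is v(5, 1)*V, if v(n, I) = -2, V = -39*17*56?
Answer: 74256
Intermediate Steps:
V = -37128 (V = -663*56 = -37128)
v(5, 1)*V = -2*(-37128) = 74256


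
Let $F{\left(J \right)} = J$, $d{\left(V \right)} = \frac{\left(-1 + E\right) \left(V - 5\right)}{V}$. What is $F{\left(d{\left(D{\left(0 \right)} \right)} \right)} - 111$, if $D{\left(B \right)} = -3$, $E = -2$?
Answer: $-119$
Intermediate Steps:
$d{\left(V \right)} = \frac{15 - 3 V}{V}$ ($d{\left(V \right)} = \frac{\left(-1 - 2\right) \left(V - 5\right)}{V} = \frac{\left(-3\right) \left(-5 + V\right)}{V} = \frac{15 - 3 V}{V}$)
$F{\left(d{\left(D{\left(0 \right)} \right)} \right)} - 111 = \left(-3 + \frac{15}{-3}\right) - 111 = \left(-3 + 15 \left(- \frac{1}{3}\right)\right) - 111 = \left(-3 - 5\right) - 111 = -8 - 111 = -119$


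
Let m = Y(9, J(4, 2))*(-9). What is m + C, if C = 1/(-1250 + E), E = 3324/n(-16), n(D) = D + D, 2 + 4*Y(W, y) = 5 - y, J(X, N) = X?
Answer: 97447/43324 ≈ 2.2493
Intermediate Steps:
Y(W, y) = ¾ - y/4 (Y(W, y) = -½ + (5 - y)/4 = -½ + (5/4 - y/4) = ¾ - y/4)
n(D) = 2*D
E = -831/8 (E = 3324/((2*(-16))) = 3324/(-32) = 3324*(-1/32) = -831/8 ≈ -103.88)
m = 9/4 (m = (¾ - ¼*4)*(-9) = (¾ - 1)*(-9) = -¼*(-9) = 9/4 ≈ 2.2500)
C = -8/10831 (C = 1/(-1250 - 831/8) = 1/(-10831/8) = -8/10831 ≈ -0.00073862)
m + C = 9/4 - 8/10831 = 97447/43324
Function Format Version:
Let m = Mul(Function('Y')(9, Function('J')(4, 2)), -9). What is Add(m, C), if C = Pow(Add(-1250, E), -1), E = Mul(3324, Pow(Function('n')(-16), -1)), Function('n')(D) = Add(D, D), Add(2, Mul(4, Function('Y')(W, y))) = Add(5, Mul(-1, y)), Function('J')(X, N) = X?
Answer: Rational(97447, 43324) ≈ 2.2493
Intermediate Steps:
Function('Y')(W, y) = Add(Rational(3, 4), Mul(Rational(-1, 4), y)) (Function('Y')(W, y) = Add(Rational(-1, 2), Mul(Rational(1, 4), Add(5, Mul(-1, y)))) = Add(Rational(-1, 2), Add(Rational(5, 4), Mul(Rational(-1, 4), y))) = Add(Rational(3, 4), Mul(Rational(-1, 4), y)))
Function('n')(D) = Mul(2, D)
E = Rational(-831, 8) (E = Mul(3324, Pow(Mul(2, -16), -1)) = Mul(3324, Pow(-32, -1)) = Mul(3324, Rational(-1, 32)) = Rational(-831, 8) ≈ -103.88)
m = Rational(9, 4) (m = Mul(Add(Rational(3, 4), Mul(Rational(-1, 4), 4)), -9) = Mul(Add(Rational(3, 4), -1), -9) = Mul(Rational(-1, 4), -9) = Rational(9, 4) ≈ 2.2500)
C = Rational(-8, 10831) (C = Pow(Add(-1250, Rational(-831, 8)), -1) = Pow(Rational(-10831, 8), -1) = Rational(-8, 10831) ≈ -0.00073862)
Add(m, C) = Add(Rational(9, 4), Rational(-8, 10831)) = Rational(97447, 43324)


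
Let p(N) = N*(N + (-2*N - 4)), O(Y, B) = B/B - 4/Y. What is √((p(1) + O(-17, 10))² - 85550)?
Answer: I*√24719854/17 ≈ 292.46*I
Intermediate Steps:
O(Y, B) = 1 - 4/Y
p(N) = N*(-4 - N) (p(N) = N*(N + (-4 - 2*N)) = N*(-4 - N))
√((p(1) + O(-17, 10))² - 85550) = √((-1*1*(4 + 1) + (-4 - 17)/(-17))² - 85550) = √((-1*1*5 - 1/17*(-21))² - 85550) = √((-5 + 21/17)² - 85550) = √((-64/17)² - 85550) = √(4096/289 - 85550) = √(-24719854/289) = I*√24719854/17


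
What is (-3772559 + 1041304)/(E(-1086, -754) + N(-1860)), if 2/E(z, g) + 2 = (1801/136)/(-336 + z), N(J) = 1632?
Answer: -1061324724175/633783936 ≈ -1674.6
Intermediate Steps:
E(z, g) = 2/(-2 + 1801/(136*(-336 + z))) (E(z, g) = 2/(-2 + (1801/136)/(-336 + z)) = 2/(-2 + (1801*(1/136))/(-336 + z)) = 2/(-2 + 1801/(136*(-336 + z))))
(-3772559 + 1041304)/(E(-1086, -754) + N(-1860)) = (-3772559 + 1041304)/(272*(336 - 1*(-1086))/(-93193 + 272*(-1086)) + 1632) = -2731255/(272*(336 + 1086)/(-93193 - 295392) + 1632) = -2731255/(272*1422/(-388585) + 1632) = -2731255/(272*(-1/388585)*1422 + 1632) = -2731255/(-386784/388585 + 1632) = -2731255/633783936/388585 = -2731255*388585/633783936 = -1061324724175/633783936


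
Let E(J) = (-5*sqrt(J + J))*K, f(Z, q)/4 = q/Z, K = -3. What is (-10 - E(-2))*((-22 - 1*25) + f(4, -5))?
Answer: 520 + 1560*I ≈ 520.0 + 1560.0*I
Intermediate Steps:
f(Z, q) = 4*q/Z (f(Z, q) = 4*(q/Z) = 4*q/Z)
E(J) = 15*sqrt(2)*sqrt(J) (E(J) = -5*sqrt(J + J)*(-3) = -5*sqrt(2)*sqrt(J)*(-3) = 15*sqrt(2)*sqrt(J))
(-10 - E(-2))*((-22 - 1*25) + f(4, -5)) = (-10 - 15*sqrt(2)*sqrt(-2))*((-22 - 1*25) + 4*(-5)/4) = (-10 - 15*sqrt(2)*I*sqrt(2))*((-22 - 25) + 4*(-5)*(1/4)) = (-10 - 30*I)*(-47 - 5) = (-10 - 30*I)*(-52) = 520 + 1560*I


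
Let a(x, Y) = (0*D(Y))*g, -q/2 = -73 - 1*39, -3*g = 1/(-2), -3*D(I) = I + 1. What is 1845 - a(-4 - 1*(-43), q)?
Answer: 1845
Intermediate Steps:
D(I) = -⅓ - I/3 (D(I) = -(I + 1)/3 = -(1 + I)/3 = -⅓ - I/3)
g = ⅙ (g = -1/(3*(-2)) = -(-1)/(3*2) = -⅓*(-½) = ⅙ ≈ 0.16667)
q = 224 (q = -2*(-73 - 1*39) = -2*(-73 - 39) = -2*(-112) = 224)
a(x, Y) = 0 (a(x, Y) = (0*(-⅓ - Y/3))*(⅙) = 0*(⅙) = 0)
1845 - a(-4 - 1*(-43), q) = 1845 - 1*0 = 1845 + 0 = 1845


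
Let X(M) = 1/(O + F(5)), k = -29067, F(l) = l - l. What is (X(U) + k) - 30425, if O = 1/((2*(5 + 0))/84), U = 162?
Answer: -2498659/42 ≈ -59492.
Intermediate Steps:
F(l) = 0
O = 42/5 (O = 1/((2*5)*(1/84)) = 1/(10*(1/84)) = 1/(5/42) = 42/5 ≈ 8.4000)
X(M) = 5/42 (X(M) = 1/(42/5 + 0) = 1/(42/5) = 5/42)
(X(U) + k) - 30425 = (5/42 - 29067) - 30425 = -1220809/42 - 30425 = -2498659/42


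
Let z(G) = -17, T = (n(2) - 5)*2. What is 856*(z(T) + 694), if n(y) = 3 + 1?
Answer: 579512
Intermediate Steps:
n(y) = 4
T = -2 (T = (4 - 5)*2 = -1*2 = -2)
856*(z(T) + 694) = 856*(-17 + 694) = 856*677 = 579512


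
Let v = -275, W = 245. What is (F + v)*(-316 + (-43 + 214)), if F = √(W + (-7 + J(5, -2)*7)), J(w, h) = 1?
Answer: 39875 - 1015*√5 ≈ 37605.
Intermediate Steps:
F = 7*√5 (F = √(245 + (-7 + 1*7)) = √(245 + (-7 + 7)) = √(245 + 0) = √245 = 7*√5 ≈ 15.652)
(F + v)*(-316 + (-43 + 214)) = (7*√5 - 275)*(-316 + (-43 + 214)) = (-275 + 7*√5)*(-316 + 171) = (-275 + 7*√5)*(-145) = 39875 - 1015*√5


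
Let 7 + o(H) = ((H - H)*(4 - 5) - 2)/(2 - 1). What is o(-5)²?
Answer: 81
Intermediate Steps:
o(H) = -9 (o(H) = -7 + ((H - H)*(4 - 5) - 2)/(2 - 1) = -7 + (0*(-1) - 2)/1 = -7 + (0 - 2)*1 = -7 - 2*1 = -7 - 2 = -9)
o(-5)² = (-9)² = 81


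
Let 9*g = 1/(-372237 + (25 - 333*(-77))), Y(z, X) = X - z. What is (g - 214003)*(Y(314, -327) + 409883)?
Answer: -91057041177663052/1039713 ≈ -8.7579e+10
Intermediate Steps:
g = -1/3119139 (g = 1/(9*(-372237 + (25 - 333*(-77)))) = 1/(9*(-372237 + (25 + 25641))) = 1/(9*(-372237 + 25666)) = (⅑)/(-346571) = (⅑)*(-1/346571) = -1/3119139 ≈ -3.2060e-7)
(g - 214003)*(Y(314, -327) + 409883) = (-1/3119139 - 214003)*((-327 - 1*314) + 409883) = -667505103418*((-327 - 314) + 409883)/3119139 = -667505103418*(-641 + 409883)/3119139 = -667505103418/3119139*409242 = -91057041177663052/1039713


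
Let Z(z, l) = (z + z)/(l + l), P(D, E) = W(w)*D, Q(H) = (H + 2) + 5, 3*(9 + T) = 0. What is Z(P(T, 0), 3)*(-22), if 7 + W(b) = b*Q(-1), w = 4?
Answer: 1122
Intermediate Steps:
T = -9 (T = -9 + (1/3)*0 = -9 + 0 = -9)
Q(H) = 7 + H (Q(H) = (2 + H) + 5 = 7 + H)
W(b) = -7 + 6*b (W(b) = -7 + b*(7 - 1) = -7 + b*6 = -7 + 6*b)
P(D, E) = 17*D (P(D, E) = (-7 + 6*4)*D = (-7 + 24)*D = 17*D)
Z(z, l) = z/l (Z(z, l) = (2*z)/((2*l)) = (2*z)*(1/(2*l)) = z/l)
Z(P(T, 0), 3)*(-22) = ((17*(-9))/3)*(-22) = -153*1/3*(-22) = -51*(-22) = 1122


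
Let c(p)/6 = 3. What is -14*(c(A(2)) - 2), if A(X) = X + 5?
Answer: -224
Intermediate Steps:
A(X) = 5 + X
c(p) = 18 (c(p) = 6*3 = 18)
-14*(c(A(2)) - 2) = -14*(18 - 2) = -14*16 = -224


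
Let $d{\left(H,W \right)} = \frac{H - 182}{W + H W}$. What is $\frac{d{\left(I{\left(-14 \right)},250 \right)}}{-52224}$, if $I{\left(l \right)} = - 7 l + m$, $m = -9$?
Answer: $\frac{31}{391680000} \approx 7.9146 \cdot 10^{-8}$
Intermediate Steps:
$I{\left(l \right)} = -9 - 7 l$ ($I{\left(l \right)} = - 7 l - 9 = -9 - 7 l$)
$d{\left(H,W \right)} = \frac{-182 + H}{W + H W}$
$\frac{d{\left(I{\left(-14 \right)},250 \right)}}{-52224} = \frac{\frac{1}{250} \frac{1}{1 - -89} \left(-182 - -89\right)}{-52224} = \frac{-182 + \left(-9 + 98\right)}{250 \left(1 + \left(-9 + 98\right)\right)} \left(- \frac{1}{52224}\right) = \frac{-182 + 89}{250 \left(1 + 89\right)} \left(- \frac{1}{52224}\right) = \frac{1}{250} \cdot \frac{1}{90} \left(-93\right) \left(- \frac{1}{52224}\right) = \left(- \frac{31}{7500}\right) \left(- \frac{1}{52224}\right) = \frac{31}{391680000}$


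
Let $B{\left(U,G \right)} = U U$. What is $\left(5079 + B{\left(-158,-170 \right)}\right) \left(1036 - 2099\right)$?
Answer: $-31935709$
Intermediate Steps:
$B{\left(U,G \right)} = U^{2}$
$\left(5079 + B{\left(-158,-170 \right)}\right) \left(1036 - 2099\right) = \left(5079 + \left(-158\right)^{2}\right) \left(1036 - 2099\right) = \left(5079 + 24964\right) \left(-1063\right) = 30043 \left(-1063\right) = -31935709$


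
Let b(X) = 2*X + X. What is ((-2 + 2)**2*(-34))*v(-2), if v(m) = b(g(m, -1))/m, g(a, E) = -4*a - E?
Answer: 0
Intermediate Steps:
g(a, E) = -E - 4*a
b(X) = 3*X
v(m) = (3 - 12*m)/m (v(m) = (3*(-1*(-1) - 4*m))/m = (3*(1 - 4*m))/m = (3 - 12*m)/m)
((-2 + 2)**2*(-34))*v(-2) = ((-2 + 2)**2*(-34))*(-12 + 3/(-2)) = (0**2*(-34))*(-12 + 3*(-1/2)) = (0*(-34))*(-12 - 3/2) = 0*(-27/2) = 0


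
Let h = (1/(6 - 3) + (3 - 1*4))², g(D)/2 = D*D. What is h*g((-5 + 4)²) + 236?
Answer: 2132/9 ≈ 236.89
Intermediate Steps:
g(D) = 2*D² (g(D) = 2*(D*D) = 2*D²)
h = 4/9 (h = (1/3 + (3 - 4))² = (⅓ - 1)² = (-⅔)² = 4/9 ≈ 0.44444)
h*g((-5 + 4)²) + 236 = 4*(2*((-5 + 4)²)²)/9 + 236 = 4*(2*((-1)²)²)/9 + 236 = 4*(2*1²)/9 + 236 = 4*(2*1)/9 + 236 = (4/9)*2 + 236 = 8/9 + 236 = 2132/9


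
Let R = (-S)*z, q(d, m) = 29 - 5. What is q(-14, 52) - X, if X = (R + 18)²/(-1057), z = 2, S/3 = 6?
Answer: 25692/1057 ≈ 24.307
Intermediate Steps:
S = 18 (S = 3*6 = 18)
q(d, m) = 24
R = -36 (R = -1*18*2 = -18*2 = -36)
X = -324/1057 (X = (-36 + 18)²/(-1057) = (-18)²*(-1/1057) = 324*(-1/1057) = -324/1057 ≈ -0.30653)
q(-14, 52) - X = 24 - 1*(-324/1057) = 24 + 324/1057 = 25692/1057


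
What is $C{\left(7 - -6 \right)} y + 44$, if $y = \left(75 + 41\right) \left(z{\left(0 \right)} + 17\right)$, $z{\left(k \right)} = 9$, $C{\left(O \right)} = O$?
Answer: $39252$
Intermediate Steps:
$y = 3016$ ($y = \left(75 + 41\right) \left(9 + 17\right) = 116 \cdot 26 = 3016$)
$C{\left(7 - -6 \right)} y + 44 = \left(7 - -6\right) 3016 + 44 = \left(7 + 6\right) 3016 + 44 = 13 \cdot 3016 + 44 = 39208 + 44 = 39252$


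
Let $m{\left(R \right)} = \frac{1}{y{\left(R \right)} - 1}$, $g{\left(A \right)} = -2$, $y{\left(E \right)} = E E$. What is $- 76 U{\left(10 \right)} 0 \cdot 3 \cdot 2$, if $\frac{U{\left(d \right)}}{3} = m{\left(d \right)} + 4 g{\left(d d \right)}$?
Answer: $0$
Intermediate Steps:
$y{\left(E \right)} = E^{2}$
$m{\left(R \right)} = \frac{1}{-1 + R^{2}}$ ($m{\left(R \right)} = \frac{1}{R^{2} - 1} = \frac{1}{-1 + R^{2}}$)
$U{\left(d \right)} = -24 + \frac{3}{-1 + d^{2}}$ ($U{\left(d \right)} = 3 \left(\frac{1}{-1 + d^{2}} + 4 \left(-2\right)\right) = 3 \left(\frac{1}{-1 + d^{2}} - 8\right) = 3 \left(-8 + \frac{1}{-1 + d^{2}}\right) = -24 + \frac{3}{-1 + d^{2}}$)
$- 76 U{\left(10 \right)} 0 \cdot 3 \cdot 2 = - 76 \frac{3 \left(9 - 8 \cdot 10^{2}\right)}{-1 + 10^{2}} \cdot 0 \cdot 3 \cdot 2 = - 76 \frac{3 \left(9 - 800\right)}{-1 + 100} \cdot 0 \cdot 2 = - 76 \frac{3 \left(9 - 800\right)}{99} \cdot 0 = - 76 \cdot 3 \cdot \frac{1}{99} \left(-791\right) 0 = \left(-76\right) \left(- \frac{791}{33}\right) 0 = \frac{60116}{33} \cdot 0 = 0$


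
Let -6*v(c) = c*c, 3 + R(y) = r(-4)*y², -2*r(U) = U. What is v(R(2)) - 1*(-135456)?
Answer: 812711/6 ≈ 1.3545e+5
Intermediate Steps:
r(U) = -U/2
R(y) = -3 + 2*y² (R(y) = -3 + (-½*(-4))*y² = -3 + 2*y²)
v(c) = -c²/6 (v(c) = -c*c/6 = -c²/6)
v(R(2)) - 1*(-135456) = -(-3 + 2*2²)²/6 - 1*(-135456) = -(-3 + 2*4)²/6 + 135456 = -(-3 + 8)²/6 + 135456 = -⅙*5² + 135456 = -⅙*25 + 135456 = -25/6 + 135456 = 812711/6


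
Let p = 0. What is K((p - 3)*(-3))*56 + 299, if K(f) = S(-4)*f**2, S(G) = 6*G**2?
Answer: 435755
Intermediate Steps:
K(f) = 96*f**2 (K(f) = (6*(-4)**2)*f**2 = (6*16)*f**2 = 96*f**2)
K((p - 3)*(-3))*56 + 299 = (96*((0 - 3)*(-3))**2)*56 + 299 = (96*(-3*(-3))**2)*56 + 299 = (96*9**2)*56 + 299 = (96*81)*56 + 299 = 7776*56 + 299 = 435456 + 299 = 435755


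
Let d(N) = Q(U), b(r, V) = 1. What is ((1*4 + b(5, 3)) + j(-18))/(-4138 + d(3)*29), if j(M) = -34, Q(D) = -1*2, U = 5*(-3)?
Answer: 29/4196 ≈ 0.0069113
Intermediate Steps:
U = -15
Q(D) = -2
d(N) = -2
((1*4 + b(5, 3)) + j(-18))/(-4138 + d(3)*29) = ((1*4 + 1) - 34)/(-4138 - 2*29) = ((4 + 1) - 34)/(-4138 - 58) = (5 - 34)/(-4196) = -29*(-1/4196) = 29/4196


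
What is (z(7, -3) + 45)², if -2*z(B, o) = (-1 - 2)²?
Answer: 6561/4 ≈ 1640.3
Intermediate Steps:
z(B, o) = -9/2 (z(B, o) = -(-1 - 2)²/2 = -½*(-3)² = -½*9 = -9/2)
(z(7, -3) + 45)² = (-9/2 + 45)² = (81/2)² = 6561/4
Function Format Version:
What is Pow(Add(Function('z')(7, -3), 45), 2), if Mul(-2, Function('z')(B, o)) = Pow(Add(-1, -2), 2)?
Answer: Rational(6561, 4) ≈ 1640.3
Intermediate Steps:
Function('z')(B, o) = Rational(-9, 2) (Function('z')(B, o) = Mul(Rational(-1, 2), Pow(Add(-1, -2), 2)) = Mul(Rational(-1, 2), Pow(-3, 2)) = Mul(Rational(-1, 2), 9) = Rational(-9, 2))
Pow(Add(Function('z')(7, -3), 45), 2) = Pow(Add(Rational(-9, 2), 45), 2) = Pow(Rational(81, 2), 2) = Rational(6561, 4)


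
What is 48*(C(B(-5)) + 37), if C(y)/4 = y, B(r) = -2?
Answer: 1392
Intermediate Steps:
C(y) = 4*y
48*(C(B(-5)) + 37) = 48*(4*(-2) + 37) = 48*(-8 + 37) = 48*29 = 1392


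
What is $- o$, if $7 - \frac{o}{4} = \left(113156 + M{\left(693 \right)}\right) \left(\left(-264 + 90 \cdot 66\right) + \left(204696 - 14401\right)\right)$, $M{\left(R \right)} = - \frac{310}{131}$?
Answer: $\frac{11619611297716}{131} \approx 8.8699 \cdot 10^{10}$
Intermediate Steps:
$M{\left(R \right)} = - \frac{310}{131}$ ($M{\left(R \right)} = \left(-310\right) \frac{1}{131} = - \frac{310}{131}$)
$o = - \frac{11619611297716}{131}$ ($o = 28 - 4 \left(113156 - \frac{310}{131}\right) \left(\left(-264 + 90 \cdot 66\right) + \left(204696 - 14401\right)\right) = 28 - 4 \frac{14823126 \left(\left(-264 + 5940\right) + \left(204696 - 14401\right)\right)}{131} = 28 - 4 \frac{14823126 \left(5676 + 190295\right)}{131} = 28 - 4 \cdot \frac{14823126}{131} \cdot 195971 = 28 - \frac{11619611301384}{131} = - \frac{11619611297716}{131} \approx -8.8699 \cdot 10^{10}$)
$- o = \left(-1\right) \left(- \frac{11619611297716}{131}\right) = \frac{11619611297716}{131}$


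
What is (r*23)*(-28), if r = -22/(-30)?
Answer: -7084/15 ≈ -472.27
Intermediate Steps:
r = 11/15 (r = -22*(-1/30) = 11/15 ≈ 0.73333)
(r*23)*(-28) = ((11/15)*23)*(-28) = (253/15)*(-28) = -7084/15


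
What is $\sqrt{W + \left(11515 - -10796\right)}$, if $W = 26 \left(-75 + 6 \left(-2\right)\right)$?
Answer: $\sqrt{20049} \approx 141.59$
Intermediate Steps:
$W = -2262$ ($W = 26 \left(-75 - 12\right) = 26 \left(-87\right) = -2262$)
$\sqrt{W + \left(11515 - -10796\right)} = \sqrt{-2262 + \left(11515 - -10796\right)} = \sqrt{-2262 + \left(11515 + 10796\right)} = \sqrt{-2262 + 22311} = \sqrt{20049}$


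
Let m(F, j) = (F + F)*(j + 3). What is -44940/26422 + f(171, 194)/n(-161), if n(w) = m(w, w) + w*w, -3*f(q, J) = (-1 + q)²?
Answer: -5558683670/3043695501 ≈ -1.8263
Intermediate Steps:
m(F, j) = 2*F*(3 + j) (m(F, j) = (2*F)*(3 + j) = 2*F*(3 + j))
f(q, J) = -(-1 + q)²/3
n(w) = w² + 2*w*(3 + w) (n(w) = 2*w*(3 + w) + w*w = 2*w*(3 + w) + w² = w² + 2*w*(3 + w))
-44940/26422 + f(171, 194)/n(-161) = -44940/26422 + (-(-1 + 171)²/3)/((3*(-161)*(2 - 161))) = -44940*1/26422 + (-⅓*170²)/((3*(-161)*(-159))) = -22470/13211 - ⅓*28900/76797 = -22470/13211 - 28900/3*1/76797 = -22470/13211 - 28900/230391 = -5558683670/3043695501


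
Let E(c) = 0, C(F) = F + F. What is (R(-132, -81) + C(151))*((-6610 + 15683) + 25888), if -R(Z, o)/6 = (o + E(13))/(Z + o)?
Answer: 743970080/71 ≈ 1.0478e+7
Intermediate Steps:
C(F) = 2*F
R(Z, o) = -6*o/(Z + o) (R(Z, o) = -6*(o + 0)/(Z + o) = -6*o/(Z + o))
(R(-132, -81) + C(151))*((-6610 + 15683) + 25888) = (-6*(-81)/(-132 - 81) + 2*151)*((-6610 + 15683) + 25888) = (-6*(-81)/(-213) + 302)*(9073 + 25888) = (-6*(-81)*(-1/213) + 302)*34961 = (-162/71 + 302)*34961 = (21280/71)*34961 = 743970080/71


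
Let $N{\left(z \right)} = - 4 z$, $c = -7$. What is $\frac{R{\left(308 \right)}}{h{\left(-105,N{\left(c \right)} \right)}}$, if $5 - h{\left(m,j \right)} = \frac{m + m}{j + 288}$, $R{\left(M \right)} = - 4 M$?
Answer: $- \frac{194656}{895} \approx -217.49$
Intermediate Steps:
$h{\left(m,j \right)} = 5 - \frac{2 m}{288 + j}$ ($h{\left(m,j \right)} = 5 - \frac{m + m}{j + 288} = 5 - \frac{2 m}{288 + j}$)
$\frac{R{\left(308 \right)}}{h{\left(-105,N{\left(c \right)} \right)}} = \frac{\left(-4\right) 308}{\frac{1}{288 - -28} \left(1440 - -210 + 5 \left(\left(-4\right) \left(-7\right)\right)\right)} = - \frac{1232}{\frac{1}{288 + 28} \left(1440 + 210 + 5 \cdot 28\right)} = - \frac{1232}{\frac{1}{316} \left(1440 + 210 + 140\right)} = - \frac{1232}{\frac{1}{316} \cdot 1790} = - \frac{1232}{\frac{895}{158}} = \left(-1232\right) \frac{158}{895} = - \frac{194656}{895}$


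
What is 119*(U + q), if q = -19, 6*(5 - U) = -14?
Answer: -4165/3 ≈ -1388.3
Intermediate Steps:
U = 22/3 (U = 5 - ⅙*(-14) = 5 + 7/3 = 22/3 ≈ 7.3333)
119*(U + q) = 119*(22/3 - 19) = 119*(-35/3) = -4165/3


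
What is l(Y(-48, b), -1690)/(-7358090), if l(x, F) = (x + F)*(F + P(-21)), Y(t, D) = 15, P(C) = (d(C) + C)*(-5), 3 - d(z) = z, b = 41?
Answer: -571175/1471618 ≈ -0.38813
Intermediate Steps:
d(z) = 3 - z
P(C) = -15 (P(C) = ((3 - C) + C)*(-5) = 3*(-5) = -15)
l(x, F) = (-15 + F)*(F + x) (l(x, F) = (x + F)*(F - 15) = (F + x)*(-15 + F) = (-15 + F)*(F + x))
l(Y(-48, b), -1690)/(-7358090) = ((-1690)² - 15*(-1690) - 15*15 - 1690*15)/(-7358090) = (2856100 + 25350 - 225 - 25350)*(-1/7358090) = 2855875*(-1/7358090) = -571175/1471618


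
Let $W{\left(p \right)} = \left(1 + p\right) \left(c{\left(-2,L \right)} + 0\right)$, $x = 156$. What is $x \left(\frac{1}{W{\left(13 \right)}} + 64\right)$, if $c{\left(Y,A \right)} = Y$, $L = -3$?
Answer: $\frac{69849}{7} \approx 9978.4$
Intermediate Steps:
$W{\left(p \right)} = -2 - 2 p$ ($W{\left(p \right)} = \left(1 + p\right) \left(-2 + 0\right) = \left(1 + p\right) \left(-2\right) = -2 - 2 p$)
$x \left(\frac{1}{W{\left(13 \right)}} + 64\right) = 156 \left(\frac{1}{-2 - 26} + 64\right) = 156 \left(\frac{1}{-28} + 64\right) = 156 \left(- \frac{1}{28} + 64\right) = 156 \cdot \frac{1791}{28} = \frac{69849}{7}$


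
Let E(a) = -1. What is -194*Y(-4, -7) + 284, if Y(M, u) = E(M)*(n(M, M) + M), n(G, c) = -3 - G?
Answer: -298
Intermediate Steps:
Y(M, u) = 3 (Y(M, u) = -((-3 - M) + M) = -1*(-3) = 3)
-194*Y(-4, -7) + 284 = -194*3 + 284 = -582 + 284 = -298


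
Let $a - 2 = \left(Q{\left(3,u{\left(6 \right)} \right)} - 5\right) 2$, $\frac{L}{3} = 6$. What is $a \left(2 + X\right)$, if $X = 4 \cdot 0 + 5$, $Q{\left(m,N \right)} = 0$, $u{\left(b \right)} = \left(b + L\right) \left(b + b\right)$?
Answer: $-56$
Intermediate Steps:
$L = 18$ ($L = 3 \cdot 6 = 18$)
$u{\left(b \right)} = 2 b \left(18 + b\right)$ ($u{\left(b \right)} = \left(b + 18\right) \left(b + b\right) = \left(18 + b\right) 2 b = 2 b \left(18 + b\right)$)
$X = 5$ ($X = 0 + 5 = 5$)
$a = -8$ ($a = 2 + \left(0 - 5\right) 2 = 2 - 10 = -8$)
$a \left(2 + X\right) = - 8 \left(2 + 5\right) = \left(-8\right) 7 = -56$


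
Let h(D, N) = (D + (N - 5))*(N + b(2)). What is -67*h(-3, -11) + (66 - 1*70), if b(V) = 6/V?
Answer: -10188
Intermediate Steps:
h(D, N) = (3 + N)*(-5 + D + N) (h(D, N) = (D + (N - 5))*(N + 6/2) = (D + (-5 + N))*(N + 6*(½)) = (-5 + D + N)*(N + 3) = (-5 + D + N)*(3 + N) = (3 + N)*(-5 + D + N))
-67*h(-3, -11) + (66 - 1*70) = -67*(-15 + (-11)² - 2*(-11) + 3*(-3) - 3*(-11)) + (66 - 1*70) = -67*(-15 + 121 + 22 - 9 + 33) + (66 - 70) = -67*152 - 4 = -10184 - 4 = -10188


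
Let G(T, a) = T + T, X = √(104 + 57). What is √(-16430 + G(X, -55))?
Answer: √(-16430 + 2*√161) ≈ 128.08*I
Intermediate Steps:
X = √161 ≈ 12.689
G(T, a) = 2*T
√(-16430 + G(X, -55)) = √(-16430 + 2*√161)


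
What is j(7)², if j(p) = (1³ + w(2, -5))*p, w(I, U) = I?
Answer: 441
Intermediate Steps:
j(p) = 3*p (j(p) = (1³ + 2)*p = (1 + 2)*p = 3*p)
j(7)² = (3*7)² = 21² = 441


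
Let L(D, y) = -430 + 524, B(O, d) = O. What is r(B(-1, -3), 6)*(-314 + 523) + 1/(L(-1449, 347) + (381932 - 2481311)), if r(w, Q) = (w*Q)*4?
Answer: -10530013561/2099285 ≈ -5016.0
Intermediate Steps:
r(w, Q) = 4*Q*w (r(w, Q) = (Q*w)*4 = 4*Q*w)
L(D, y) = 94
r(B(-1, -3), 6)*(-314 + 523) + 1/(L(-1449, 347) + (381932 - 2481311)) = (4*6*(-1))*(-314 + 523) + 1/(94 + (381932 - 2481311)) = -24*209 + 1/(94 - 2099379) = -5016 + 1/(-2099285) = -5016 - 1/2099285 = -10530013561/2099285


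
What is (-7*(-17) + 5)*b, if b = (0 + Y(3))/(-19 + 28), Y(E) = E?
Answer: 124/3 ≈ 41.333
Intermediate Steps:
b = 1/3 (b = (0 + 3)/(-19 + 28) = 3/9 = 3*(1/9) = 1/3 ≈ 0.33333)
(-7*(-17) + 5)*b = (-7*(-17) + 5)*(1/3) = (119 + 5)*(1/3) = 124*(1/3) = 124/3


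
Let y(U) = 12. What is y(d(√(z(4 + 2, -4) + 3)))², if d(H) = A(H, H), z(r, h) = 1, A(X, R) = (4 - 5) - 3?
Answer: 144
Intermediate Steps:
A(X, R) = -4 (A(X, R) = -1 - 3 = -4)
d(H) = -4
y(d(√(z(4 + 2, -4) + 3)))² = 12² = 144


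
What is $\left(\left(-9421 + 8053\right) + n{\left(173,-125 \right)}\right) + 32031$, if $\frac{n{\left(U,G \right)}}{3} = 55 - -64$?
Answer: $31020$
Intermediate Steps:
$n{\left(U,G \right)} = 357$ ($n{\left(U,G \right)} = 3 \left(55 - -64\right) = 3 \left(55 + 64\right) = 3 \cdot 119 = 357$)
$\left(\left(-9421 + 8053\right) + n{\left(173,-125 \right)}\right) + 32031 = \left(\left(-9421 + 8053\right) + 357\right) + 32031 = \left(-1368 + 357\right) + 32031 = -1011 + 32031 = 31020$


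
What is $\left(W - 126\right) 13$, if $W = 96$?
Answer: $-390$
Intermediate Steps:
$\left(W - 126\right) 13 = \left(96 - 126\right) 13 = \left(-30\right) 13 = -390$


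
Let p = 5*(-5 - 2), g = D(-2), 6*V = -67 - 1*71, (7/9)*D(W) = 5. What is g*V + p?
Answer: -1280/7 ≈ -182.86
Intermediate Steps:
D(W) = 45/7 (D(W) = (9/7)*5 = 45/7)
V = -23 (V = (-67 - 1*71)/6 = (-67 - 71)/6 = (⅙)*(-138) = -23)
g = 45/7 ≈ 6.4286
p = -35 (p = 5*(-7) = -35)
g*V + p = (45/7)*(-23) - 35 = -1035/7 - 35 = -1280/7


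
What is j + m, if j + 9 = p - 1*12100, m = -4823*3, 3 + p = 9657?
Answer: -16924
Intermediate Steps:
p = 9654 (p = -3 + 9657 = 9654)
m = -14469
j = -2455 (j = -9 + (9654 - 1*12100) = -9 + (9654 - 12100) = -9 - 2446 = -2455)
j + m = -2455 - 14469 = -16924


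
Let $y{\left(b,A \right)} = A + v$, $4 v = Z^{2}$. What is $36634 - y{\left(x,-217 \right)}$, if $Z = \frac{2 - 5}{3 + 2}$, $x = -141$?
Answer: $\frac{3685091}{100} \approx 36851.0$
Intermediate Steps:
$Z = - \frac{3}{5} \approx -0.6$
$v = \frac{9}{100}$ ($v = \frac{\left(- \frac{3}{5}\right)^{2}}{4} = \frac{1}{4} \cdot \frac{9}{25} = \frac{9}{100} \approx 0.09$)
$y{\left(b,A \right)} = \frac{9}{100} + A$ ($y{\left(b,A \right)} = A + \frac{9}{100} = \frac{9}{100} + A$)
$36634 - y{\left(x,-217 \right)} = 36634 - \left(\frac{9}{100} - 217\right) = 36634 - - \frac{21691}{100} = 36634 + \frac{21691}{100} = \frac{3685091}{100}$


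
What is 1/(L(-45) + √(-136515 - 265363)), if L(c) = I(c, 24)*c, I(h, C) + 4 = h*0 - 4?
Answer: 180/265739 - I*√401878/531478 ≈ 0.00067736 - 0.0011928*I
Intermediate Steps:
I(h, C) = -8 (I(h, C) = -4 + (h*0 - 4) = -4 + (0 - 4) = -4 - 4 = -8)
L(c) = -8*c
1/(L(-45) + √(-136515 - 265363)) = 1/(-8*(-45) + √(-136515 - 265363)) = 1/(360 + √(-401878)) = 1/(360 + I*√401878)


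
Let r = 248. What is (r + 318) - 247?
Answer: 319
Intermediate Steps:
(r + 318) - 247 = (248 + 318) - 247 = 566 - 247 = 319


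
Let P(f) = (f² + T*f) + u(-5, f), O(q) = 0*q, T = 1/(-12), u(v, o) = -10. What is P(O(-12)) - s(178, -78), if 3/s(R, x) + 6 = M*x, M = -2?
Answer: -501/50 ≈ -10.020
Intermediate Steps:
T = -1/12 ≈ -0.083333
s(R, x) = 3/(-6 - 2*x)
O(q) = 0
P(f) = -10 + f² - f/12 (P(f) = (f² - f/12) - 10 = -10 + f² - f/12)
P(O(-12)) - s(178, -78) = (-10 + 0² - 1/12*0) - (-3)/(6 + 2*(-78)) = (-10 + 0 + 0) - (-3)/(6 - 156) = -10 - (-3)/(-150) = -10 - (-3)*(-1)/150 = -10 - 1*1/50 = -10 - 1/50 = -501/50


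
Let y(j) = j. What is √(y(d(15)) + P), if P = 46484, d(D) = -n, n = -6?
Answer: √46490 ≈ 215.62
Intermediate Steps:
d(D) = 6 (d(D) = -1*(-6) = 6)
√(y(d(15)) + P) = √(6 + 46484) = √46490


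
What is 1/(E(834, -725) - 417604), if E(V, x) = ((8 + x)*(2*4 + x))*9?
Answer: 1/4209197 ≈ 2.3758e-7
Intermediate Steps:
E(V, x) = 9*(8 + x)² (E(V, x) = ((8 + x)*(8 + x))*9 = (8 + x)²*9 = 9*(8 + x)²)
1/(E(834, -725) - 417604) = 1/(9*(8 - 725)² - 417604) = 1/(9*(-717)² - 417604) = 1/(9*514089 - 417604) = 1/(4626801 - 417604) = 1/4209197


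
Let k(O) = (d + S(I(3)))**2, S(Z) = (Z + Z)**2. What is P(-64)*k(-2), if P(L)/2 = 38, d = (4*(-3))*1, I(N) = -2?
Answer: 1216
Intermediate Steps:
d = -12 (d = -12*1 = -12)
S(Z) = 4*Z**2 (S(Z) = (2*Z)**2 = 4*Z**2)
k(O) = 16 (k(O) = (-12 + 4*(-2)**2)**2 = (-12 + 4*4)**2 = (-12 + 16)**2 = 4**2 = 16)
P(L) = 76 (P(L) = 2*38 = 76)
P(-64)*k(-2) = 76*16 = 1216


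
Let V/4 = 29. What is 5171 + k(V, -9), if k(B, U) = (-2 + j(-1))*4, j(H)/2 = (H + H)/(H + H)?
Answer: 5171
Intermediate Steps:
V = 116 (V = 4*29 = 116)
j(H) = 2 (j(H) = 2*((H + H)/(H + H)) = 2*((2*H)/((2*H))) = 2*((2*H)*(1/(2*H))) = 2*1 = 2)
k(B, U) = 0 (k(B, U) = (-2 + 2)*4 = 0*4 = 0)
5171 + k(V, -9) = 5171 + 0 = 5171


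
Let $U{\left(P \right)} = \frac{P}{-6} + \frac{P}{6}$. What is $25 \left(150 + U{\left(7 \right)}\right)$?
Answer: $3750$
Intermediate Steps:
$U{\left(P \right)} = 0$ ($U{\left(P \right)} = P \left(- \frac{1}{6}\right) + P \frac{1}{6} = - \frac{P}{6} + \frac{P}{6} = 0$)
$25 \left(150 + U{\left(7 \right)}\right) = 25 \left(150 + 0\right) = 25 \cdot 150 = 3750$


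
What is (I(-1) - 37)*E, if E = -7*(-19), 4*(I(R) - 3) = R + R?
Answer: -9177/2 ≈ -4588.5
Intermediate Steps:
I(R) = 3 + R/2 (I(R) = 3 + (R + R)/4 = 3 + (2*R)/4 = 3 + R/2)
E = 133
(I(-1) - 37)*E = ((3 + (½)*(-1)) - 37)*133 = ((3 - ½) - 37)*133 = (5/2 - 37)*133 = -69/2*133 = -9177/2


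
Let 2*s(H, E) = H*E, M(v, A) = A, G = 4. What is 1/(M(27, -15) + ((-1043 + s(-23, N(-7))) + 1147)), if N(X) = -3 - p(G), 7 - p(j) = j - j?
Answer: 1/204 ≈ 0.0049020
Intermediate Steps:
p(j) = 7 (p(j) = 7 - (j - j) = 7 - 1*0 = 7 + 0 = 7)
N(X) = -10 (N(X) = -3 - 1*7 = -3 - 7 = -10)
s(H, E) = E*H/2 (s(H, E) = (H*E)/2 = (E*H)/2 = E*H/2)
1/(M(27, -15) + ((-1043 + s(-23, N(-7))) + 1147)) = 1/(-15 + ((-1043 + (½)*(-10)*(-23)) + 1147)) = 1/(-15 + ((-1043 + 115) + 1147)) = 1/(-15 + (-928 + 1147)) = 1/(-15 + 219) = 1/204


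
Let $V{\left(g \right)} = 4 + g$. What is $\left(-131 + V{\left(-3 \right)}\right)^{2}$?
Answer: $16900$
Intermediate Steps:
$\left(-131 + V{\left(-3 \right)}\right)^{2} = \left(-131 + \left(4 - 3\right)\right)^{2} = \left(-131 + 1\right)^{2} = \left(-130\right)^{2} = 16900$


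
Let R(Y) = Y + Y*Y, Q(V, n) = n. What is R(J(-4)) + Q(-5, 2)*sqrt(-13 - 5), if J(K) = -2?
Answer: 2 + 6*I*sqrt(2) ≈ 2.0 + 8.4853*I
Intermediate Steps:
R(Y) = Y + Y**2
R(J(-4)) + Q(-5, 2)*sqrt(-13 - 5) = -2*(1 - 2) + 2*sqrt(-13 - 5) = -2*(-1) + 2*sqrt(-18) = 2 + 2*(3*I*sqrt(2)) = 2 + 6*I*sqrt(2)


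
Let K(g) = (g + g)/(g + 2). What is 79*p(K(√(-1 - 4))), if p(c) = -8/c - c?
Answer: 158*(-7*√5 + 40*I)/(5*(√5 - 2*I)) ≈ -403.78 + 204.13*I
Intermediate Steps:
K(g) = 2*g/(2 + g) (K(g) = (2*g)/(2 + g) = 2*g/(2 + g))
p(c) = -c - 8/c
79*p(K(√(-1 - 4))) = 79*(-2*√(-1 - 4)/(2 + √(-1 - 4)) - 8*(2 + √(-1 - 4))/(2*√(-1 - 4))) = 79*(-2*√(-5)/(2 + √(-5)) - 8*(-I*√5*(2 + √(-5))/10)) = 79*(-2*I*√5/(2 + I*√5) - 8*(-I*√5*(2 + I*√5)/10)) = 79*(-2*I*√5/(2 + I*√5) - (-4)*I*√5*(2 + I*√5)/5) = 79*(-2*I*√5/(2 + I*√5) + 4*I*√5*(2 + I*√5)/5) = -158*I*√5/(2 + I*√5) + 316*I*√5*(2 + I*√5)/5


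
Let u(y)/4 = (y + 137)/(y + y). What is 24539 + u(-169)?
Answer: 4147155/169 ≈ 24539.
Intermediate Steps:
u(y) = 2*(137 + y)/y (u(y) = 4*((y + 137)/(y + y)) = 4*((137 + y)/((2*y))) = 4*((137 + y)*(1/(2*y))) = 4*((137 + y)/(2*y)) = 2*(137 + y)/y)
24539 + u(-169) = 24539 + (2 + 274/(-169)) = 24539 + (2 + 274*(-1/169)) = 24539 + (2 - 274/169) = 24539 + 64/169 = 4147155/169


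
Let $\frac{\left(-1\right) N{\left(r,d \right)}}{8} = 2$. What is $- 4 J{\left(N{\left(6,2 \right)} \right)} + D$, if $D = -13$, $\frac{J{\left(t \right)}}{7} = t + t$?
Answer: $883$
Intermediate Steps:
$N{\left(r,d \right)} = -16$ ($N{\left(r,d \right)} = \left(-8\right) 2 = -16$)
$J{\left(t \right)} = 14 t$ ($J{\left(t \right)} = 7 \left(t + t\right) = 7 \cdot 2 t = 14 t$)
$- 4 J{\left(N{\left(6,2 \right)} \right)} + D = - 4 \cdot 14 \left(-16\right) - 13 = \left(-4\right) \left(-224\right) - 13 = 896 - 13 = 883$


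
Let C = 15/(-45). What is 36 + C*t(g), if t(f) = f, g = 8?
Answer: 100/3 ≈ 33.333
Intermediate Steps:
C = -⅓ (C = 15*(-1/45) = -⅓ ≈ -0.33333)
36 + C*t(g) = 36 - ⅓*8 = 36 - 8/3 = 100/3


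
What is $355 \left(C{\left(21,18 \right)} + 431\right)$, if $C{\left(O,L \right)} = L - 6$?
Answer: $157265$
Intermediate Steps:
$C{\left(O,L \right)} = -6 + L$
$355 \left(C{\left(21,18 \right)} + 431\right) = 355 \left(\left(-6 + 18\right) + 431\right) = 355 \left(12 + 431\right) = 355 \cdot 443 = 157265$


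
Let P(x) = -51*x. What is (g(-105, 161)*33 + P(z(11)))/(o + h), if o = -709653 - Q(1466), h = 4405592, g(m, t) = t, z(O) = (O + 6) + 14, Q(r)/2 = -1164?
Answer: 3732/3698267 ≈ 0.0010091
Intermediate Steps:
Q(r) = -2328 (Q(r) = 2*(-1164) = -2328)
z(O) = 20 + O (z(O) = (6 + O) + 14 = 20 + O)
o = -707325 (o = -709653 - 1*(-2328) = -709653 + 2328 = -707325)
(g(-105, 161)*33 + P(z(11)))/(o + h) = (161*33 - 51*(20 + 11))/(-707325 + 4405592) = (5313 - 51*31)/3698267 = (5313 - 1581)*(1/3698267) = 3732*(1/3698267) = 3732/3698267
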